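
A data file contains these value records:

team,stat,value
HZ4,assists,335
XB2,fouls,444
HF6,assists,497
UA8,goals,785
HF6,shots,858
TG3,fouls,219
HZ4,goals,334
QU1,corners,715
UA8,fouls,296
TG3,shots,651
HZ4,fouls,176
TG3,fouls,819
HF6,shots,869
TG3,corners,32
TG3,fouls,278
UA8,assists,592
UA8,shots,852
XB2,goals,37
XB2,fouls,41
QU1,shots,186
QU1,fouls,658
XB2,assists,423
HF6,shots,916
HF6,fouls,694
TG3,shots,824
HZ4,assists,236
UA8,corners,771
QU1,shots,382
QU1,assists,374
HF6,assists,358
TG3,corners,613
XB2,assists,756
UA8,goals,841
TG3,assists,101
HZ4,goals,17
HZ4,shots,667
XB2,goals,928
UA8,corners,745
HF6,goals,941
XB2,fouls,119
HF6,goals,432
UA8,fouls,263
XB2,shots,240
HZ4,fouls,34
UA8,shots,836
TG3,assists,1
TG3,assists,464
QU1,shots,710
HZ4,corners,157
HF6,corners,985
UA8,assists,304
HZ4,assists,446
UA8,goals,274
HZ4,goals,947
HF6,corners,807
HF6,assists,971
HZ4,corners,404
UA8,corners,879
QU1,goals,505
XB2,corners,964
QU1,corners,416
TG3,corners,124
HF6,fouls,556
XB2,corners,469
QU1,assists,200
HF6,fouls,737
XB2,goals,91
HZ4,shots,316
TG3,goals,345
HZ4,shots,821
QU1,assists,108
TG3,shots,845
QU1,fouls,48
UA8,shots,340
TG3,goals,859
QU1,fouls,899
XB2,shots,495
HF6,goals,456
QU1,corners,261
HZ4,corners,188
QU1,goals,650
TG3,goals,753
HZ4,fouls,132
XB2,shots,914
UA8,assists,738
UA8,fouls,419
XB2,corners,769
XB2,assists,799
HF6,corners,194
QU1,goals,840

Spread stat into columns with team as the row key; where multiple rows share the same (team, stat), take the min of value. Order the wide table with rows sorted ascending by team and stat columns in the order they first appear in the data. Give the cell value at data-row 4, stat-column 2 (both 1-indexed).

219

With rows sorted ascending by team, row 4 is team=TG3. stat columns in first-appearance order: assists, fouls, goals, shots, corners; column 2 is fouls.
Long rows with team=TG3, stat=fouls: min(219, 819, 278) = 219.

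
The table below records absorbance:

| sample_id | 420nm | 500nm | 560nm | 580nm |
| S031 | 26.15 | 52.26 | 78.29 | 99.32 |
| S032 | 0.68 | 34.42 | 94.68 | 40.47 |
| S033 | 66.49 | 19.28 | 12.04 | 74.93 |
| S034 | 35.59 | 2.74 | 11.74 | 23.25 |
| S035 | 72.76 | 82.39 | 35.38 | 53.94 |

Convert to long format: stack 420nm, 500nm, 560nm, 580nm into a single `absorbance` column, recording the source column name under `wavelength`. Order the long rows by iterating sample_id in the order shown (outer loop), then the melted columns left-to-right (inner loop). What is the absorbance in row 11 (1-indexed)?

20 rows total (5 × 4). Row 11: index ⌊(11-1)/4⌋ = 2 into sample_id → S033; (11-1) mod 4 = 2 into the melted columns → 560nm.
So row 11 is (S033, 560nm, 12.04); absorbance = 12.04.

12.04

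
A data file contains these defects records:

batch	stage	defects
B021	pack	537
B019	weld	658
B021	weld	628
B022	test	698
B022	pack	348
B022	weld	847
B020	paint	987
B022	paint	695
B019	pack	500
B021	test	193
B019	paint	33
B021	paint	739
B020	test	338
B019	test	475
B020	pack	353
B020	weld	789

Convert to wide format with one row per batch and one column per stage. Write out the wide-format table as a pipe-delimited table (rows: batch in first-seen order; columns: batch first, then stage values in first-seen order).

| batch | pack | weld | test | paint |
| B021 | 537 | 628 | 193 | 739 |
| B019 | 500 | 658 | 475 | 33 |
| B022 | 348 | 847 | 698 | 695 |
| B020 | 353 | 789 | 338 | 987 |

Columns: batch plus the 4 distinct stage values (pack, weld, test, paint).
For example, row B021 column pack takes defects=537 from the long row (B021, pack).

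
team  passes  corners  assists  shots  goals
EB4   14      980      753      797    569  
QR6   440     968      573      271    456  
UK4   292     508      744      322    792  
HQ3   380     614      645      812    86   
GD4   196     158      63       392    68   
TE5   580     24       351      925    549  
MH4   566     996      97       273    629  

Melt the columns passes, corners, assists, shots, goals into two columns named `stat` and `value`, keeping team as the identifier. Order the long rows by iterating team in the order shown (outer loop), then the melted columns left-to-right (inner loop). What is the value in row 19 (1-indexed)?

35 rows total (7 × 5). Row 19: index ⌊(19-1)/5⌋ = 3 into team → HQ3; (19-1) mod 5 = 3 into the melted columns → shots.
So row 19 is (HQ3, shots, 812); value = 812.

812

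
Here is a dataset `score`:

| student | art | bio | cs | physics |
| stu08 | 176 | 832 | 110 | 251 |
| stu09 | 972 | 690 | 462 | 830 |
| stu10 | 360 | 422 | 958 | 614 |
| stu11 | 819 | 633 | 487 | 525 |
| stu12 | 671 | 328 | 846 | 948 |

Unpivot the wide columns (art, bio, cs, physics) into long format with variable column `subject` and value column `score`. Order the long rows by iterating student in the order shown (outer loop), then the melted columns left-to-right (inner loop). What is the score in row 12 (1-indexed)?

20 rows total (5 × 4). Row 12: index ⌊(12-1)/4⌋ = 2 into student → stu10; (12-1) mod 4 = 3 into the melted columns → physics.
So row 12 is (stu10, physics, 614); score = 614.

614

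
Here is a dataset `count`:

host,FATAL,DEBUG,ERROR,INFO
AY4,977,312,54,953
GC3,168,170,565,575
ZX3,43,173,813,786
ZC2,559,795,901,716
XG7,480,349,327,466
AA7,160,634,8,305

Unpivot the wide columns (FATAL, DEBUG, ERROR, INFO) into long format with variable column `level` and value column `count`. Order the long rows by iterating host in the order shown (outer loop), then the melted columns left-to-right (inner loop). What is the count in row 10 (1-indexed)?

173

24 rows total (6 × 4). Row 10: index ⌊(10-1)/4⌋ = 2 into host → ZX3; (10-1) mod 4 = 1 into the melted columns → DEBUG.
So row 10 is (ZX3, DEBUG, 173); count = 173.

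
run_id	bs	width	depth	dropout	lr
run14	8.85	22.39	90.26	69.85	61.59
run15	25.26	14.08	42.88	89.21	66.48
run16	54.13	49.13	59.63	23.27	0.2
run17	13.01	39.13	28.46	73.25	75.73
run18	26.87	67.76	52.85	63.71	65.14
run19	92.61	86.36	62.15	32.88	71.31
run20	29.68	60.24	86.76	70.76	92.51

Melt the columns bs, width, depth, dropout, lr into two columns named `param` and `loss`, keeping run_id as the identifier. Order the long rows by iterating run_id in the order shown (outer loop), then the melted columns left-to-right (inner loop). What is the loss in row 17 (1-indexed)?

35 rows total (7 × 5). Row 17: index ⌊(17-1)/5⌋ = 3 into run_id → run17; (17-1) mod 5 = 1 into the melted columns → width.
So row 17 is (run17, width, 39.13); loss = 39.13.

39.13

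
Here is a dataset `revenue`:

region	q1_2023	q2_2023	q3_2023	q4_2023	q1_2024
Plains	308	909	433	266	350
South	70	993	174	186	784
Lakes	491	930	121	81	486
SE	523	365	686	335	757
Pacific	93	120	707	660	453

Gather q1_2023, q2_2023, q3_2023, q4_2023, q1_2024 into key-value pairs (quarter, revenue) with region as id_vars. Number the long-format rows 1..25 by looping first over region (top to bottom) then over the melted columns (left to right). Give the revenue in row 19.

25 rows total (5 × 5). Row 19: index ⌊(19-1)/5⌋ = 3 into region → SE; (19-1) mod 5 = 3 into the melted columns → q4_2023.
So row 19 is (SE, q4_2023, 335); revenue = 335.

335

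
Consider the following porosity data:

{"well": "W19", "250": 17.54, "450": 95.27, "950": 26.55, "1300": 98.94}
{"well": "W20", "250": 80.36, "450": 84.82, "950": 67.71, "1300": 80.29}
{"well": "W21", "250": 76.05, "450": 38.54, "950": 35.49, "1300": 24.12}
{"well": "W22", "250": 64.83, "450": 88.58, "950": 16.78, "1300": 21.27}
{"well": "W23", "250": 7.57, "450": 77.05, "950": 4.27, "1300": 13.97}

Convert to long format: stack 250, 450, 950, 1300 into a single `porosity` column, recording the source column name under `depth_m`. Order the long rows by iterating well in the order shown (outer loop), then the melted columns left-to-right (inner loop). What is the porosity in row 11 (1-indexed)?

35.49

20 rows total (5 × 4). Row 11: index ⌊(11-1)/4⌋ = 2 into well → W21; (11-1) mod 4 = 2 into the melted columns → 950.
So row 11 is (W21, 950, 35.49); porosity = 35.49.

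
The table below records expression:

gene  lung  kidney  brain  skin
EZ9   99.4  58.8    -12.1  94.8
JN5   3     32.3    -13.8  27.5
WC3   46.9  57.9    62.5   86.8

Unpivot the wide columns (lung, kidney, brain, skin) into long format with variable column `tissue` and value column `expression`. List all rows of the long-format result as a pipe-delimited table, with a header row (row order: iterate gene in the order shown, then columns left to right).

| gene | tissue | expression |
| EZ9 | lung | 99.4 |
| EZ9 | kidney | 58.8 |
| EZ9 | brain | -12.1 |
| EZ9 | skin | 94.8 |
| JN5 | lung | 3 |
| JN5 | kidney | 32.3 |
| JN5 | brain | -13.8 |
| JN5 | skin | 27.5 |
| WC3 | lung | 46.9 |
| WC3 | kidney | 57.9 |
| WC3 | brain | 62.5 |
| WC3 | skin | 86.8 |

Each (gene, column) pair becomes one row: 3 × 4 = 12 rows.
For example, (EZ9, lung) → expression=99.4.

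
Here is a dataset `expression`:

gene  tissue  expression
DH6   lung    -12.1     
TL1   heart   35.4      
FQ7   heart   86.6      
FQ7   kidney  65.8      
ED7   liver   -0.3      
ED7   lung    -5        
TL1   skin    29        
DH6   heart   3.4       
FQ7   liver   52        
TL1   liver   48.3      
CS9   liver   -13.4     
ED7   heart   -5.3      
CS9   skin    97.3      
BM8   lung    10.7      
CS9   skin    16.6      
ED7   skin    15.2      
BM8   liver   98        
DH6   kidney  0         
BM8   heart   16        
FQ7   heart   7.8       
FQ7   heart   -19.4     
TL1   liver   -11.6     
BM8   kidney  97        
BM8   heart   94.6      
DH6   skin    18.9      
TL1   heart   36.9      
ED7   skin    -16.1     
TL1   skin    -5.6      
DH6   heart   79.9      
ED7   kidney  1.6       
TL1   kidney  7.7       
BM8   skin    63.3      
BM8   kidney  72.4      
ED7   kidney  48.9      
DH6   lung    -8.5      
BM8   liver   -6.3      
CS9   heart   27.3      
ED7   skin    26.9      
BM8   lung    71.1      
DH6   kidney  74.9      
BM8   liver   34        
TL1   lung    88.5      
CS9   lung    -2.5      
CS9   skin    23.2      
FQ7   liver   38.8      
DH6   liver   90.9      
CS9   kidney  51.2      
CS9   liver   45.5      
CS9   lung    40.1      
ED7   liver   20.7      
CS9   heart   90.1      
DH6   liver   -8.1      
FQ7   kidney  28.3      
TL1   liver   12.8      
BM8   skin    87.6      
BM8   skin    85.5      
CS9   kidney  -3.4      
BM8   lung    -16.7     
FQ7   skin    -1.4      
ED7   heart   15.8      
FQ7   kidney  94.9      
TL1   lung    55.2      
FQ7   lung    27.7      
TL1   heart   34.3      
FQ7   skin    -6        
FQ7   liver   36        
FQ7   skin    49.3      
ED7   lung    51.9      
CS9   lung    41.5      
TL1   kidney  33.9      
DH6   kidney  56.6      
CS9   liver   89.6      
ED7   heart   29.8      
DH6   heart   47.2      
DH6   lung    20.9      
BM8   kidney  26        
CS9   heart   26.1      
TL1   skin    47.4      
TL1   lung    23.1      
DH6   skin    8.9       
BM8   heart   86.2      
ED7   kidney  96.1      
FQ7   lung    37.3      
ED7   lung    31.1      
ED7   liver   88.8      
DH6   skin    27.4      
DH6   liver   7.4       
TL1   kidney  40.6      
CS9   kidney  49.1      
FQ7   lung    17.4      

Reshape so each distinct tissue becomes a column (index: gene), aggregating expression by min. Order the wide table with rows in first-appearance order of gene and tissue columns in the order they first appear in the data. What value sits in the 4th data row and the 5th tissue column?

With rows in first-appearance order of gene, row 4 is gene=ED7. tissue columns in first-appearance order: lung, heart, kidney, liver, skin; column 5 is skin.
Long rows with gene=ED7, tissue=skin: min(15.2, -16.1, 26.9) = -16.1.

-16.1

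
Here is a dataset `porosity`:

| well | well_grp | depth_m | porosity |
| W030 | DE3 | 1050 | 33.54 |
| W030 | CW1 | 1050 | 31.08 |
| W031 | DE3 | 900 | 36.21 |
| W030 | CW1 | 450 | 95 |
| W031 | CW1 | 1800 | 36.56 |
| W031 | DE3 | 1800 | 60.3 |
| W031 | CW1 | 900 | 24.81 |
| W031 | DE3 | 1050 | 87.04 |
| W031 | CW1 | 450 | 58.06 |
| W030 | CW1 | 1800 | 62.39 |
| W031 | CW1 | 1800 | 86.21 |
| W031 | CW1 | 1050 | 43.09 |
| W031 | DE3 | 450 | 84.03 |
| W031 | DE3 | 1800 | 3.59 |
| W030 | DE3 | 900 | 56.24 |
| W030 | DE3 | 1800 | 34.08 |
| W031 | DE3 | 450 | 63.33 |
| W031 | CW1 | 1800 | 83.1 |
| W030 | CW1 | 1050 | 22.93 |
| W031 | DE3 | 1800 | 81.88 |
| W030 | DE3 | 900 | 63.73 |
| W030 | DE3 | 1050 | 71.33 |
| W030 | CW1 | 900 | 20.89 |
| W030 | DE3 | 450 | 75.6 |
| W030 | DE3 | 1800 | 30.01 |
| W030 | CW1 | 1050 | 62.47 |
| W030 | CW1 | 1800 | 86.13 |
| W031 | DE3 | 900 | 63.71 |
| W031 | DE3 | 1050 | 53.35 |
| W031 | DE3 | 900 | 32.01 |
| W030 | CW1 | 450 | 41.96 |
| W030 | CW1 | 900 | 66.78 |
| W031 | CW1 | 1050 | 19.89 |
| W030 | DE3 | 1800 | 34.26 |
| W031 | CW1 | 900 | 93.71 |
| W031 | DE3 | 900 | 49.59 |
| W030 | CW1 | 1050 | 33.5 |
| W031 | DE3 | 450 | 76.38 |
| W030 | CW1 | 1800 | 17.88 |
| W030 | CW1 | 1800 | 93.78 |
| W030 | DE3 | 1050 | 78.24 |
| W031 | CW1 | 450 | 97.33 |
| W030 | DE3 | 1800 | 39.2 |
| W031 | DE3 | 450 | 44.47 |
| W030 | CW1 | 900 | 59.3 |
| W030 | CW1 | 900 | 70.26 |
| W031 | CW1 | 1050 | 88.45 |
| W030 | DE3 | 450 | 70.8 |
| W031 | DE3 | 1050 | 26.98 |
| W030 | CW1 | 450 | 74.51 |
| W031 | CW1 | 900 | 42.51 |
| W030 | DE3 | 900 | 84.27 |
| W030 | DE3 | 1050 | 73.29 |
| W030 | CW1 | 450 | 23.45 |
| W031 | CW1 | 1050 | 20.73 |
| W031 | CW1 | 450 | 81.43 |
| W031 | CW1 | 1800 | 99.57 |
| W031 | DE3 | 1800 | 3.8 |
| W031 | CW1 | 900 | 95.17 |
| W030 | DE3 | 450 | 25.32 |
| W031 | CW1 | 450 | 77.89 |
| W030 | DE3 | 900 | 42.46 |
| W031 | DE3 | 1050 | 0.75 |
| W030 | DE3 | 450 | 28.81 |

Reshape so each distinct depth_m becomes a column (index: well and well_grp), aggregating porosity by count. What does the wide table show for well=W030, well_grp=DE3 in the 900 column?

Rows with well=W030, well_grp=DE3 and depth_m=900: porosity values are 56.24, 63.73, 84.27, 42.46.
4 rows match — count = 4.

4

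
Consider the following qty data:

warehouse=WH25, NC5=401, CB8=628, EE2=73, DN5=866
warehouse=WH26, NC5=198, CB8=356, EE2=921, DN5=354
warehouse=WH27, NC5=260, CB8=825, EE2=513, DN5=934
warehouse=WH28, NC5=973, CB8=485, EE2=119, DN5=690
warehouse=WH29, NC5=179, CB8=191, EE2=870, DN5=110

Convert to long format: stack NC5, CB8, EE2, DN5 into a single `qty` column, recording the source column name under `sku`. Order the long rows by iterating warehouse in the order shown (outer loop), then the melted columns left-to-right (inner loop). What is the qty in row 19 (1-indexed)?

870

20 rows total (5 × 4). Row 19: index ⌊(19-1)/4⌋ = 4 into warehouse → WH29; (19-1) mod 4 = 2 into the melted columns → EE2.
So row 19 is (WH29, EE2, 870); qty = 870.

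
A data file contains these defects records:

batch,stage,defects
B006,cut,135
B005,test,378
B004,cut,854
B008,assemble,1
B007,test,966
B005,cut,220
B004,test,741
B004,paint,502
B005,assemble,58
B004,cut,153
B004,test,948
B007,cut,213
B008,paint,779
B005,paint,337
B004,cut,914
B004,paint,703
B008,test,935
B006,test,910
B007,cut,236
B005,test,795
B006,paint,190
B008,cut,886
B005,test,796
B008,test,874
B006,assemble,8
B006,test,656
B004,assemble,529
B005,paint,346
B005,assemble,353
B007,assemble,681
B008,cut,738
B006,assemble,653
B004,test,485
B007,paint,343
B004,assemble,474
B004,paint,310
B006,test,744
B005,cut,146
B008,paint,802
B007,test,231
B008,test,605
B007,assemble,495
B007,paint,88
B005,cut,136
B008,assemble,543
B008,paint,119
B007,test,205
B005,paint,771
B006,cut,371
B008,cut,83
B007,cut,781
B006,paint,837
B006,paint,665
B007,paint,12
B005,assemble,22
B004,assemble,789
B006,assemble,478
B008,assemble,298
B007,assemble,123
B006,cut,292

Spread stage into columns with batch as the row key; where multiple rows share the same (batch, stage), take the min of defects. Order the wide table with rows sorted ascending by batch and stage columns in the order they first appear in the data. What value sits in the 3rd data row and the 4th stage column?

190

With rows sorted ascending by batch, row 3 is batch=B006. stage columns in first-appearance order: cut, test, assemble, paint; column 4 is paint.
Long rows with batch=B006, stage=paint: min(190, 837, 665) = 190.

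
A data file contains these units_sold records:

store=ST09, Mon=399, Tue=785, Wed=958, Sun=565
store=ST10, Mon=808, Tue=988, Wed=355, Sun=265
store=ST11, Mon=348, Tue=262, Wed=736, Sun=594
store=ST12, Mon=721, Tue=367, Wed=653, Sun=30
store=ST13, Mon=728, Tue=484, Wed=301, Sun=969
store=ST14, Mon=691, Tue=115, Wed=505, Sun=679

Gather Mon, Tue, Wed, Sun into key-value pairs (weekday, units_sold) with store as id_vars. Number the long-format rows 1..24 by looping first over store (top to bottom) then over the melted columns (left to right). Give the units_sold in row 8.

265

24 rows total (6 × 4). Row 8: index ⌊(8-1)/4⌋ = 1 into store → ST10; (8-1) mod 4 = 3 into the melted columns → Sun.
So row 8 is (ST10, Sun, 265); units_sold = 265.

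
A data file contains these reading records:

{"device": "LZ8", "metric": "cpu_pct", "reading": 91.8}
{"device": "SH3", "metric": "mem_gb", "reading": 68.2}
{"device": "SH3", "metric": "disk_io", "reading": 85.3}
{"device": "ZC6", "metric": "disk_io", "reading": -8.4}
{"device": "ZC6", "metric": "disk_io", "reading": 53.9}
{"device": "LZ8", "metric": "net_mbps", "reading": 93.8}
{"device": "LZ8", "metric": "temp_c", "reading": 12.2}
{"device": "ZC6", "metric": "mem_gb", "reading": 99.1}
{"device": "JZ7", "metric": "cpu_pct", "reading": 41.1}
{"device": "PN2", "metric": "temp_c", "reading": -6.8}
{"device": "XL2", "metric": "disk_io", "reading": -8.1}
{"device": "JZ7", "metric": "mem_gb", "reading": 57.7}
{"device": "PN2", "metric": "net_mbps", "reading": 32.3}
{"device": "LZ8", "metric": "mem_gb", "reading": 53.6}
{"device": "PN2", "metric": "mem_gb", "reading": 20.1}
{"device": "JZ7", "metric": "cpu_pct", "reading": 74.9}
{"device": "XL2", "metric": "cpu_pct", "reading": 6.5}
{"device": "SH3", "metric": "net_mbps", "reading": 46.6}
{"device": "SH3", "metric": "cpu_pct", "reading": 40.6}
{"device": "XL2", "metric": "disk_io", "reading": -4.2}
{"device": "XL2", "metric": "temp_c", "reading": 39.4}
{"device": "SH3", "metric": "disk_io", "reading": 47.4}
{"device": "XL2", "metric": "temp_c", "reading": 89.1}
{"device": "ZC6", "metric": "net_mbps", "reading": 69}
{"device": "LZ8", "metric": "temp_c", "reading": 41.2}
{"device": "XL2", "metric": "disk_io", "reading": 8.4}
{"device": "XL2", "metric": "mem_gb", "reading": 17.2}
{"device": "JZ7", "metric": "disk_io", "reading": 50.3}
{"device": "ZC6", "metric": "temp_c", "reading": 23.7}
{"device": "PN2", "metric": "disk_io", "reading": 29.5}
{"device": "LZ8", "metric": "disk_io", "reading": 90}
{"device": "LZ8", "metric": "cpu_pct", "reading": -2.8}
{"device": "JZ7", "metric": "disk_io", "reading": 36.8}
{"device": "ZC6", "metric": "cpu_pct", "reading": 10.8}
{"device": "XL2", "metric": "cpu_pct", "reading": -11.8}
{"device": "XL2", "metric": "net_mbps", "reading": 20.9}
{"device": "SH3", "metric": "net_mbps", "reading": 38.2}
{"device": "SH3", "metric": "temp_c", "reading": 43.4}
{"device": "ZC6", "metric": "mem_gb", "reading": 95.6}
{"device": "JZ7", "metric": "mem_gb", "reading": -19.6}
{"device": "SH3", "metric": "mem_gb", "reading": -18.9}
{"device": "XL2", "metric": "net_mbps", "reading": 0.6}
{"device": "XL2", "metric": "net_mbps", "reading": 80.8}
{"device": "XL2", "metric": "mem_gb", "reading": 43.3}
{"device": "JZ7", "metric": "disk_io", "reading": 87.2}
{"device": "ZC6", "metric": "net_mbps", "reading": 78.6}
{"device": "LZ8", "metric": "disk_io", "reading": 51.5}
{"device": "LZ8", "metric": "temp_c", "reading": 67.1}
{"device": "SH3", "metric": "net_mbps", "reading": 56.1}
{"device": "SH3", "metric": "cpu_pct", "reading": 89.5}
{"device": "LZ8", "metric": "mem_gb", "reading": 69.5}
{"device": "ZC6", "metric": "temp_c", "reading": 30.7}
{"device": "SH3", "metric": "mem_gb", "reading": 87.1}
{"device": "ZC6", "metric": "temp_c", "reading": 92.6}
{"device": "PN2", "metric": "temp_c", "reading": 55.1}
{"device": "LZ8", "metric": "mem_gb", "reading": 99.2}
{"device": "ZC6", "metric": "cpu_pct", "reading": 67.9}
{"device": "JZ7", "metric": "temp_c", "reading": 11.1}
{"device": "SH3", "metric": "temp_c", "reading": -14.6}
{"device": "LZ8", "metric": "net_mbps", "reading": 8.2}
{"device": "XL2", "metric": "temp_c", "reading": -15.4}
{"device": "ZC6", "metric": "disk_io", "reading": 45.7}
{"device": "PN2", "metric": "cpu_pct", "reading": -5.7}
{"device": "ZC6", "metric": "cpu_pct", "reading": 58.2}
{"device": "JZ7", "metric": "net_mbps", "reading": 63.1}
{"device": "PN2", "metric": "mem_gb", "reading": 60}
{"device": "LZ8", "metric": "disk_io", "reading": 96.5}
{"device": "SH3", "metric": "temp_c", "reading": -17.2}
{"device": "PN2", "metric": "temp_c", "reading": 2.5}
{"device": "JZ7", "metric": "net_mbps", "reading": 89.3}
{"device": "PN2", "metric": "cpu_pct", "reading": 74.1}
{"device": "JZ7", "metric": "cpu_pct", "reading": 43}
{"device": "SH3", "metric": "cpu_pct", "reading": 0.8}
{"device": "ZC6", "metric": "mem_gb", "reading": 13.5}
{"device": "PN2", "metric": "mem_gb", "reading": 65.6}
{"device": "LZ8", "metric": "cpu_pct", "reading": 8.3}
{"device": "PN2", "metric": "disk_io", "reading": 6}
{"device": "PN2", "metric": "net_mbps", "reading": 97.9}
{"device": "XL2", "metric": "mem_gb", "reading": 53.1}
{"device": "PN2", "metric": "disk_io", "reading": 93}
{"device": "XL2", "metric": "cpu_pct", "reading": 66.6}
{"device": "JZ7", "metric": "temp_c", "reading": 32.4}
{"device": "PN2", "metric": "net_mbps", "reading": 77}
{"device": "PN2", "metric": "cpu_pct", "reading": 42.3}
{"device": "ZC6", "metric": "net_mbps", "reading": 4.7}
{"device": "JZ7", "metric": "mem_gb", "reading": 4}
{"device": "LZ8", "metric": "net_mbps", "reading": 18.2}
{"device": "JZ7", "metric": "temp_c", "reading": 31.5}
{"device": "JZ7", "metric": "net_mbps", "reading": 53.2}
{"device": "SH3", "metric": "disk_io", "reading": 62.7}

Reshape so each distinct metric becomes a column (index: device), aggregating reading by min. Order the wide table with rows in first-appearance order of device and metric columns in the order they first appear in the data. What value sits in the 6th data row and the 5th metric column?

With rows in first-appearance order of device, row 6 is device=XL2. metric columns in first-appearance order: cpu_pct, mem_gb, disk_io, net_mbps, temp_c; column 5 is temp_c.
Long rows with device=XL2, metric=temp_c: min(39.4, 89.1, -15.4) = -15.4.

-15.4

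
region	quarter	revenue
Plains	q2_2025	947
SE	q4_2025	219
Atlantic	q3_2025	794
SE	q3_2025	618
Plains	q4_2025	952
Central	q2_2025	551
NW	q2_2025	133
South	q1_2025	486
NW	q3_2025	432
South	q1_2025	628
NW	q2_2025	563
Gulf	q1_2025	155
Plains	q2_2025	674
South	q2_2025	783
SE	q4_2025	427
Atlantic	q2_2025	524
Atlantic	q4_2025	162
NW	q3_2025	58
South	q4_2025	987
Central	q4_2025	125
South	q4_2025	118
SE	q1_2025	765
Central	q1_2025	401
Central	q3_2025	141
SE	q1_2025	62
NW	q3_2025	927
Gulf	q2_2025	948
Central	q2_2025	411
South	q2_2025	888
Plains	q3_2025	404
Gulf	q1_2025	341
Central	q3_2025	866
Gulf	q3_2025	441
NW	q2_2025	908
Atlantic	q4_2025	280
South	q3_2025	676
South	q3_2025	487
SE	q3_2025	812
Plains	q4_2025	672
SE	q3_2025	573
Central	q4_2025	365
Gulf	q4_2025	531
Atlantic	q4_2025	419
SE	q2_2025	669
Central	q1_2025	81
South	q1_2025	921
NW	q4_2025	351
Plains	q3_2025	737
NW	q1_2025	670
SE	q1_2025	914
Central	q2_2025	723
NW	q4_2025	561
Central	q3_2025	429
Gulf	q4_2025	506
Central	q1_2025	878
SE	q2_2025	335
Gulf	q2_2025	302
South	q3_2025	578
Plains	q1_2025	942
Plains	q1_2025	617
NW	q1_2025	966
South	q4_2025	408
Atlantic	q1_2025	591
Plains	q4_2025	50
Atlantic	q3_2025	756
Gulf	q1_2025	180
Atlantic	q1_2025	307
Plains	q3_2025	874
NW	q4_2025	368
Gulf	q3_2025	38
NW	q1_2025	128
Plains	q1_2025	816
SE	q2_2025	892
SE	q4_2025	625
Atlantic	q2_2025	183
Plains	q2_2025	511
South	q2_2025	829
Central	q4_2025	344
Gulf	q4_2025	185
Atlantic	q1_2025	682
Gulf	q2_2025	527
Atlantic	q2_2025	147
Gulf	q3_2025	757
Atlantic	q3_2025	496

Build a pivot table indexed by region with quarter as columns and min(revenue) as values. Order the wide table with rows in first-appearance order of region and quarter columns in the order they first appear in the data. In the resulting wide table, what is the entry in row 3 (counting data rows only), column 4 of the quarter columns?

With rows in first-appearance order of region, row 3 is region=Atlantic. quarter columns in first-appearance order: q2_2025, q4_2025, q3_2025, q1_2025; column 4 is q1_2025.
Long rows with region=Atlantic, quarter=q1_2025: min(591, 307, 682) = 307.

307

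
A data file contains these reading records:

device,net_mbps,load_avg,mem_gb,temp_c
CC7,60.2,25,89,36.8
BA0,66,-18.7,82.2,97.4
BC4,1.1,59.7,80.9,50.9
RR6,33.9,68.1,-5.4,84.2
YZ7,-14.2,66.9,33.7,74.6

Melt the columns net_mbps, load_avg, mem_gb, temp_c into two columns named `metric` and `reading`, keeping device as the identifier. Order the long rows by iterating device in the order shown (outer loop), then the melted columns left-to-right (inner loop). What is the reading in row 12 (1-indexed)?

50.9

20 rows total (5 × 4). Row 12: index ⌊(12-1)/4⌋ = 2 into device → BC4; (12-1) mod 4 = 3 into the melted columns → temp_c.
So row 12 is (BC4, temp_c, 50.9); reading = 50.9.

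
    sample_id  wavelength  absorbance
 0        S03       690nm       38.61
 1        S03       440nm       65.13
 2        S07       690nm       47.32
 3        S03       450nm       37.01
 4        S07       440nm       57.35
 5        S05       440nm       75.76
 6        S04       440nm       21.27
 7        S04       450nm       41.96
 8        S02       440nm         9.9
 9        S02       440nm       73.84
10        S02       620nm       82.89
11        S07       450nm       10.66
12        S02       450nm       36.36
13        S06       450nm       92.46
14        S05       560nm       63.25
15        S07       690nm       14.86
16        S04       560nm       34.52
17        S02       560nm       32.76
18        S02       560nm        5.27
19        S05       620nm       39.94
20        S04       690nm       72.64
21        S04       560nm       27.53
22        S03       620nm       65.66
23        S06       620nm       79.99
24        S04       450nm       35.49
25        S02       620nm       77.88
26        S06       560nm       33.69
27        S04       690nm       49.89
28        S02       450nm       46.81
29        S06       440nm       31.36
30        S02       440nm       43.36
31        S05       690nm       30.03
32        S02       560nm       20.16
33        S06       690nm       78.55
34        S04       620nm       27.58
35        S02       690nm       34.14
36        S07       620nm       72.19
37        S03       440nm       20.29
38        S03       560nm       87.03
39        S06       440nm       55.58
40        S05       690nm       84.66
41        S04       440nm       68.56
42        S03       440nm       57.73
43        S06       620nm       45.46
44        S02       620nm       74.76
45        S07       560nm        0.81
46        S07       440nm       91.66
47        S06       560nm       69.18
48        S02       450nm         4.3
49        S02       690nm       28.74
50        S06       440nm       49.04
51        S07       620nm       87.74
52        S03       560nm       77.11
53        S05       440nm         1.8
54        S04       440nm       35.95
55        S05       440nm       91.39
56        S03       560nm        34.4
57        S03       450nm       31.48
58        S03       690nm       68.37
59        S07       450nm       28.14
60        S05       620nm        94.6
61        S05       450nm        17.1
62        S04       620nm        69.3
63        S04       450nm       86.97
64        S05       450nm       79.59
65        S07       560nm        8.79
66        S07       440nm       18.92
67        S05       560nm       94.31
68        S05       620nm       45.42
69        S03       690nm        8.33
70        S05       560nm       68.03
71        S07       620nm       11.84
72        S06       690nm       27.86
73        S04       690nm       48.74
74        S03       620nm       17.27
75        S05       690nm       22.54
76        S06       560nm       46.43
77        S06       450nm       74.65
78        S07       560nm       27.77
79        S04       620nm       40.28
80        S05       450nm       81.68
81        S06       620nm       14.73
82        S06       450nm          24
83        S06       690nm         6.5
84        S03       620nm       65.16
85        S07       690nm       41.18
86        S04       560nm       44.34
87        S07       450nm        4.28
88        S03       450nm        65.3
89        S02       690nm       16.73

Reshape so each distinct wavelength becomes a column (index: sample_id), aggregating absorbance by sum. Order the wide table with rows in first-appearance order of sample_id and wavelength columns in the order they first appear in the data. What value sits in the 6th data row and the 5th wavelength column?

With rows in first-appearance order of sample_id, row 6 is sample_id=S06. wavelength columns in first-appearance order: 690nm, 440nm, 450nm, 620nm, 560nm; column 5 is 560nm.
Long rows with sample_id=S06, wavelength=560nm: 33.69 + 69.18 + 46.43 = 149.30.

149.30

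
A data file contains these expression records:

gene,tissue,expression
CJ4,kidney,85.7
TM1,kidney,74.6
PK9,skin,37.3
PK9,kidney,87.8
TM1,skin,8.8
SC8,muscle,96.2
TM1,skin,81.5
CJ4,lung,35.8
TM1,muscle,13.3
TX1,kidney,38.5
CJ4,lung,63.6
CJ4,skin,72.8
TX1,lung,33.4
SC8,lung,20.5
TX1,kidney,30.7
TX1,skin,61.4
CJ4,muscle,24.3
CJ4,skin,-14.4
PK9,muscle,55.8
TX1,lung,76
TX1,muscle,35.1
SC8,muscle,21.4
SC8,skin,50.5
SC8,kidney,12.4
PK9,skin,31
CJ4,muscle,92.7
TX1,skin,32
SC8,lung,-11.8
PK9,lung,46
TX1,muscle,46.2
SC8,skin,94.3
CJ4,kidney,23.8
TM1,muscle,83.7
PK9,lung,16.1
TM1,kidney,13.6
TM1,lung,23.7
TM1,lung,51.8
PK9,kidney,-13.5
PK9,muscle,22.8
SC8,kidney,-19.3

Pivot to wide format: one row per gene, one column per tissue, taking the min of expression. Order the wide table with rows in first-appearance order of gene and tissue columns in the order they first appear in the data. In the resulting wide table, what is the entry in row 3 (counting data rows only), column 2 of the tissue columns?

31

With rows in first-appearance order of gene, row 3 is gene=PK9. tissue columns in first-appearance order: kidney, skin, muscle, lung; column 2 is skin.
Long rows with gene=PK9, tissue=skin: min(37.3, 31) = 31.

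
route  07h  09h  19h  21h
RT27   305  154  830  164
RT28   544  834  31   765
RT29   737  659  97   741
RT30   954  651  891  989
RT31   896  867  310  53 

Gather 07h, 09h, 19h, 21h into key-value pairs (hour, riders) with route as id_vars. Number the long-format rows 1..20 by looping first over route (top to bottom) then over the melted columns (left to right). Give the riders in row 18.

867

20 rows total (5 × 4). Row 18: index ⌊(18-1)/4⌋ = 4 into route → RT31; (18-1) mod 4 = 1 into the melted columns → 09h.
So row 18 is (RT31, 09h, 867); riders = 867.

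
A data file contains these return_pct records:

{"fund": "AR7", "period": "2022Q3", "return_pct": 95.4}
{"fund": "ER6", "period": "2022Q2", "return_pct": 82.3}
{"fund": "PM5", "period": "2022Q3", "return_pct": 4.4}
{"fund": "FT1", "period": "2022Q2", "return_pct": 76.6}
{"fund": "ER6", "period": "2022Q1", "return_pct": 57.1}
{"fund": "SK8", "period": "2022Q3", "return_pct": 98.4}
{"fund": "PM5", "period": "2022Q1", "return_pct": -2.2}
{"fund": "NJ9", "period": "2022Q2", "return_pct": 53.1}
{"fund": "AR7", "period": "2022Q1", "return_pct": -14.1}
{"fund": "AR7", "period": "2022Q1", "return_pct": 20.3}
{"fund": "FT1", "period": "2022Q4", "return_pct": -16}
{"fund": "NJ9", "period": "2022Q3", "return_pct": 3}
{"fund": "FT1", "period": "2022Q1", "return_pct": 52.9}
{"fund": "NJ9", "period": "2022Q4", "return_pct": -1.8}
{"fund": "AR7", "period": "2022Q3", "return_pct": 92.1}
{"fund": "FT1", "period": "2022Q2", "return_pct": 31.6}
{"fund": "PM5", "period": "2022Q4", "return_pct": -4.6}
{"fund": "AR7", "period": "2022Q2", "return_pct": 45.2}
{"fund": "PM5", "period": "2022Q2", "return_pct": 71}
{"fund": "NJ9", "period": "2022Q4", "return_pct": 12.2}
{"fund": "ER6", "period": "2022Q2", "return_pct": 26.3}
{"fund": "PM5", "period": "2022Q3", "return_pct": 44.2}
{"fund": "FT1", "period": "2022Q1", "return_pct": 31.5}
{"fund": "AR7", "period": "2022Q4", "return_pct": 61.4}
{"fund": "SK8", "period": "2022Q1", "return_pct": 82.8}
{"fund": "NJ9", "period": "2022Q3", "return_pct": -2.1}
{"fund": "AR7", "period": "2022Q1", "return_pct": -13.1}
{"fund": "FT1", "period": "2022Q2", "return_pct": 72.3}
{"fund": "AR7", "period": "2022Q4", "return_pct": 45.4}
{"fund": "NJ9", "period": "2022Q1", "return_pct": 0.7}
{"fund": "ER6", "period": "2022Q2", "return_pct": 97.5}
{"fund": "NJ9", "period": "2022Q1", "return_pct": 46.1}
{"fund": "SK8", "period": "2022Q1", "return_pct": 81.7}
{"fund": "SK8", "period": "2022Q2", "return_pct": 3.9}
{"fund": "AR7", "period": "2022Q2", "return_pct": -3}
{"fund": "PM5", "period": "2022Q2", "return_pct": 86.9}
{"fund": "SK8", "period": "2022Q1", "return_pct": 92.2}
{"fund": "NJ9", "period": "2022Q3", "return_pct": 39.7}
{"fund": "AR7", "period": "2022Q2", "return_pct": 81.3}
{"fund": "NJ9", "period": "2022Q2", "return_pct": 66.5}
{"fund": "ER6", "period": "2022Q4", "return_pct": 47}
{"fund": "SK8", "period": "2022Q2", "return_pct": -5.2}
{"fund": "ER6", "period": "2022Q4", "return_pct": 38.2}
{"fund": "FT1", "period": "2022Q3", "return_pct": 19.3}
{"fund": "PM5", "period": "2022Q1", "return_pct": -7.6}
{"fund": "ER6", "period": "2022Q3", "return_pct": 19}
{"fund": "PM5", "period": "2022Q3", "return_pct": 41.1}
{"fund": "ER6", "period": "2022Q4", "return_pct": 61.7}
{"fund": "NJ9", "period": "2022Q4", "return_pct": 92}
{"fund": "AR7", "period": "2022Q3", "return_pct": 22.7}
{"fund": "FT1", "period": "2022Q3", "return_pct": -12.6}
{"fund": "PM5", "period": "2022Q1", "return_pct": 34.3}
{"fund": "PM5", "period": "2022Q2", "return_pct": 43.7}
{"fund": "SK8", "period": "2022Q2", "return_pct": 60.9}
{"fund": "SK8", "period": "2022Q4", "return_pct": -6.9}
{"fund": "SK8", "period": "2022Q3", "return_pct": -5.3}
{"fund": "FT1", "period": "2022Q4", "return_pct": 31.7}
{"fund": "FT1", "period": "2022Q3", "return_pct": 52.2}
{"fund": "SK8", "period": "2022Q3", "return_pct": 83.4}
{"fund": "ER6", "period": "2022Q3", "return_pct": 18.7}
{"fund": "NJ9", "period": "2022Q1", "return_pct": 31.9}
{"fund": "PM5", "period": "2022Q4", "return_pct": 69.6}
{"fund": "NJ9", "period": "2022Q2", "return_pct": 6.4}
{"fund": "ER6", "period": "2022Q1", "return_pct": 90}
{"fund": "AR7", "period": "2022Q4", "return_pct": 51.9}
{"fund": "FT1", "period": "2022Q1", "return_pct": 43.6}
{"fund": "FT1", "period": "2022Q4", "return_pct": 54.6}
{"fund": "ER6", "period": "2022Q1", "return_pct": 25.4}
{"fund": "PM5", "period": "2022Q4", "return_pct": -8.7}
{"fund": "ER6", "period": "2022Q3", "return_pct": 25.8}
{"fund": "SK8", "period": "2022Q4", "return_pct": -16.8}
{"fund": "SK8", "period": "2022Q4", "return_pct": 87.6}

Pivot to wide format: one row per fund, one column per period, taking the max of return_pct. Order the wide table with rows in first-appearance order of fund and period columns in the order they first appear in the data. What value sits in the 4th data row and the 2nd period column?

With rows in first-appearance order of fund, row 4 is fund=FT1. period columns in first-appearance order: 2022Q3, 2022Q2, 2022Q1, 2022Q4; column 2 is 2022Q2.
Long rows with fund=FT1, period=2022Q2: max(76.6, 31.6, 72.3) = 76.6.

76.6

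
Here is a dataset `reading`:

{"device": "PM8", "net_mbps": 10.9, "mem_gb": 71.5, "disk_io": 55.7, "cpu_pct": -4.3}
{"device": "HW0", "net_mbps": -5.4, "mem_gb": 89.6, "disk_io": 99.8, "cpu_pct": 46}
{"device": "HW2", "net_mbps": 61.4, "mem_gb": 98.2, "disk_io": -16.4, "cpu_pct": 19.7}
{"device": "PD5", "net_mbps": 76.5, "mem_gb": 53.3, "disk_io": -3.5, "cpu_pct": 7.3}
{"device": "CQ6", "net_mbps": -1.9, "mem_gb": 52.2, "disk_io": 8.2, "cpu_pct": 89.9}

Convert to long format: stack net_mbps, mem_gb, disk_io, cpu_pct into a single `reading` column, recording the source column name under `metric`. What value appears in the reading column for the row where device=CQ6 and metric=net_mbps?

-1.9

Unpivoting turns each (device, wide-column) pair into one long row.
The wide cell at row CQ6, column net_mbps holds -1.9, so the long row (CQ6, net_mbps) has reading=-1.9.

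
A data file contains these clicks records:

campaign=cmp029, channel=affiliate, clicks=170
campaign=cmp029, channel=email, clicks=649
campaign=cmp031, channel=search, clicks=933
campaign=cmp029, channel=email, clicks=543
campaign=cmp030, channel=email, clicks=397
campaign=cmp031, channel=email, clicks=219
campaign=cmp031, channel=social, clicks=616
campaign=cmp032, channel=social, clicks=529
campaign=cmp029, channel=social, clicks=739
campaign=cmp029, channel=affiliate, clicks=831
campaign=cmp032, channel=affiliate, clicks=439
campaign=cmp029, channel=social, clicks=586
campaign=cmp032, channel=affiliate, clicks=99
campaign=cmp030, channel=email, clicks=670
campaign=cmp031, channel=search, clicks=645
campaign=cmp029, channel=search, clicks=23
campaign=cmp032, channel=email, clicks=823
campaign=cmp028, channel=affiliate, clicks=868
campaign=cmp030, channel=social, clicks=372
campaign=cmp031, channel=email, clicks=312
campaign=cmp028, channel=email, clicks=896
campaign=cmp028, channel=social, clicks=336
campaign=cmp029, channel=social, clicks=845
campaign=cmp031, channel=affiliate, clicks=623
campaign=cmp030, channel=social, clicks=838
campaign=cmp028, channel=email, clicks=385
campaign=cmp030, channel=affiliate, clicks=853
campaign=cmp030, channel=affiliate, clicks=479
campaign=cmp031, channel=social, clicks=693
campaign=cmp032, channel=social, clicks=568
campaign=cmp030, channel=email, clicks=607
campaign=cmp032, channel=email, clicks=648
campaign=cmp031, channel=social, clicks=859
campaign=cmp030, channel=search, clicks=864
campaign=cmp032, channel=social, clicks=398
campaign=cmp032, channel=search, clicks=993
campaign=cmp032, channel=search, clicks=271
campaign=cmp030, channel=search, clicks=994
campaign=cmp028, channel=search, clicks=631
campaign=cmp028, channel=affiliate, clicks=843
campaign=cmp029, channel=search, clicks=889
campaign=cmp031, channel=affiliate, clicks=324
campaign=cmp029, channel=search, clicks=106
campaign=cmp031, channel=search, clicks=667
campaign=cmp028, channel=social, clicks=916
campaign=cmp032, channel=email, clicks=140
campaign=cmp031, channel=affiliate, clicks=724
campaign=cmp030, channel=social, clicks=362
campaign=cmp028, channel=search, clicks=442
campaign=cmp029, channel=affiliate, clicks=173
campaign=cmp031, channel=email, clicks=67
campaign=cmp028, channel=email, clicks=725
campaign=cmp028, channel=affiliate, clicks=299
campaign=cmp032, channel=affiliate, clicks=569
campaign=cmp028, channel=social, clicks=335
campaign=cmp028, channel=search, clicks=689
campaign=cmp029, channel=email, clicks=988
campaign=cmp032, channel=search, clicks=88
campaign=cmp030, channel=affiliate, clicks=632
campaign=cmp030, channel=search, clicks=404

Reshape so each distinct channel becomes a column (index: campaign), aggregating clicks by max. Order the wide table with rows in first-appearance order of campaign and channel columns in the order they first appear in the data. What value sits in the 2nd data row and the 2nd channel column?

With rows in first-appearance order of campaign, row 2 is campaign=cmp031. channel columns in first-appearance order: affiliate, email, search, social; column 2 is email.
Long rows with campaign=cmp031, channel=email: max(219, 312, 67) = 312.

312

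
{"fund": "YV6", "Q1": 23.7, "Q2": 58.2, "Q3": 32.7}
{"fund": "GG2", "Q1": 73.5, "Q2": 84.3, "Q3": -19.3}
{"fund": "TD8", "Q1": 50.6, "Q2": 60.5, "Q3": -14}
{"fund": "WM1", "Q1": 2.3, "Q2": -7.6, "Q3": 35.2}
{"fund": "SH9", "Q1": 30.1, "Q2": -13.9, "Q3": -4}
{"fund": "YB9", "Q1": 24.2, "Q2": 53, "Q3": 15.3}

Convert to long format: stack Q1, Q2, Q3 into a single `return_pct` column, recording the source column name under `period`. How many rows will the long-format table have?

18

6 fund values × 3 melted columns = 18 rows.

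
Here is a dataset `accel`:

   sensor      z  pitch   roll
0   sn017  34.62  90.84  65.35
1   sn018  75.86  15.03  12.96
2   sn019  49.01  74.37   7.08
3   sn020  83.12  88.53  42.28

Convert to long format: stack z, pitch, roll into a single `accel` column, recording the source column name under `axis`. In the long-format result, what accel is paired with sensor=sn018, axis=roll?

12.96

Unpivoting turns each (sensor, wide-column) pair into one long row.
The wide cell at row sn018, column roll holds 12.96, so the long row (sn018, roll) has accel=12.96.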